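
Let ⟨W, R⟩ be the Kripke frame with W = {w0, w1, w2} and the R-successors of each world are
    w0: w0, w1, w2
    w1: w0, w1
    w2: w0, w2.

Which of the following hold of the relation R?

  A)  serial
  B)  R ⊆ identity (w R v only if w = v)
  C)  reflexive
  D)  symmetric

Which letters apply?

A, C, D

(A) serial: every world has an R-successor.
(B) not ⊆ identity: w0 R w1 with w0 ≠ w1.
(C) reflexive: each world relates to itself.
(D) symmetric: every R-edge is matched by its reverse.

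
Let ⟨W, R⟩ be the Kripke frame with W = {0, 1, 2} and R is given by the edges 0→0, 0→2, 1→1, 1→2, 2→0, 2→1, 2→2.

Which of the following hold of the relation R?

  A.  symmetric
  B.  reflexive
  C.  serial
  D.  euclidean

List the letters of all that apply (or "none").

A, B, C

(A) symmetric: every R-edge is matched by its reverse.
(B) reflexive: each world relates to itself.
(C) serial: every world has an R-successor.
(D) not euclidean: 2 R 0 and 2 R 1 but not 0 R 1.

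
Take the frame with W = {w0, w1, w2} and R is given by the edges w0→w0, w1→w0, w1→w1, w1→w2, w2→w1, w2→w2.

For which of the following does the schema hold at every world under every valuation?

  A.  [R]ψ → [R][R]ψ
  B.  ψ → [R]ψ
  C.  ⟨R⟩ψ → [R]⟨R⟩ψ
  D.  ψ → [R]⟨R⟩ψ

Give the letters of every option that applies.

none

R is not symmetric: w1 R w0 but not w0 R w1.
R is not transitive: w2 R w1 and w1 R w0 but not w2 R w0.
R is not euclidean: w1 R w0 and w1 R w1 but not w0 R w1.
R is not a subset of the identity: w1 R w0 with w1 ≠ w0.
(A) [R]ψ → [R][R]ψ (axiom 4) characterises the transitive frames. R is not transitive — not valid.
(B) ψ → [R]ψ (equivalent to ◇p→p) corresponds to R being a subset of the identity. Here R ⊄ identity, so not valid.
(C) ⟨R⟩ψ → [R]⟨R⟩ψ (axiom 5) characterises the euclidean frames. R is not euclidean — not valid.
(D) ψ → [R]⟨R⟩ψ is axiom B, which corresponds to symmetry. R is not symmetric — not valid.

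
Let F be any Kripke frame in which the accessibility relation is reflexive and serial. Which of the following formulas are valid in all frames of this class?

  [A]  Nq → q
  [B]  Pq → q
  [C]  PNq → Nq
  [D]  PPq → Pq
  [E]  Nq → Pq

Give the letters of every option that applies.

(A) Nq → q is axiom T; it is valid on a frame exactly when R is reflexive. Every such R is reflexive, so valid.
(B) Pq → q is the converse of T; it holds exactly when R ⊆ identity. Such an R need not be a subset of the identity — not valid.
(C) the dual of axiom 5: valid iff R is euclidean. Such an R need not be euclidean — not valid.
(D) PPq → Pq is the dual of axiom 4, which corresponds to transitivity. Such an R need not be transitive — not valid.
(E) Nq → Pq is axiom D, which corresponds to seriality. Every such R is serial — valid.

A, E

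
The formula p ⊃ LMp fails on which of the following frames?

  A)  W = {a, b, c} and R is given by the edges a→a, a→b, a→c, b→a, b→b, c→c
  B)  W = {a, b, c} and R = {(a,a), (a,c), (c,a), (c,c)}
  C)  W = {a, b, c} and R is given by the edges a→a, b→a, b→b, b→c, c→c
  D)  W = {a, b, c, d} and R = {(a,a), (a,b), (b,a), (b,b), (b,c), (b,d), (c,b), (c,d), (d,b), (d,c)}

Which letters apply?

The schema p ⊃ LMp is axiom B; it is valid on a frame iff R is symmetric.
(A) R is not symmetric (a R c but not c R a), so the schema fails here.
(B) R is symmetric (every R-edge is matched by its reverse), so the schema is valid here.
(C) R is not symmetric (b R a but not a R b), so the schema fails here.
(D) R is symmetric (every R-edge is matched by its reverse), so the schema is valid here.

A, C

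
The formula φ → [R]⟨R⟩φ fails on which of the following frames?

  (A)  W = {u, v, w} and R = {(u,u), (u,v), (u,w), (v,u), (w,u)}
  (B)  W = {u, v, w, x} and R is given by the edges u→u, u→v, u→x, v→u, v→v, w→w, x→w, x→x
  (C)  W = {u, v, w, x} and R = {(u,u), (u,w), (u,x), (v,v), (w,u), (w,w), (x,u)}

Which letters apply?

B

The schema φ → [R]⟨R⟩φ is axiom B; it is valid on a frame iff R is symmetric.
(A) R is symmetric (every R-edge is matched by its reverse), so the schema is valid here.
(B) R is not symmetric (u R x but not x R u), so the schema fails here.
(C) R is symmetric (every R-edge is matched by its reverse), so the schema is valid here.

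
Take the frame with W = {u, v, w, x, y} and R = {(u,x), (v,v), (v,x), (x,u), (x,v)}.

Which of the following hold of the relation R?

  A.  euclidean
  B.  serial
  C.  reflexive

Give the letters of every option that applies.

(A) not euclidean: x R u and x R v but not u R v.
(B) not serial: w has no R-successor.
(C) not reflexive: not u R u.

none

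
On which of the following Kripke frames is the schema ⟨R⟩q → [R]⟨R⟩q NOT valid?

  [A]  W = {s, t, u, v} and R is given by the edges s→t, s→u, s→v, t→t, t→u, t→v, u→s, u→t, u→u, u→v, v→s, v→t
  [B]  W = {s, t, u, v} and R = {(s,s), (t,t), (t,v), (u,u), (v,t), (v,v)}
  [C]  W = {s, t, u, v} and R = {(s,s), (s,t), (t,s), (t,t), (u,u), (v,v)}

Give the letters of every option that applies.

A

The schema ⟨R⟩q → [R]⟨R⟩q is axiom 5; it is valid on a frame iff R is euclidean.
(A) R is not euclidean (s R v and s R u but not v R u), so the schema fails here.
(B) R is euclidean (any two R-successors of the same world are R-related), so the schema is valid here.
(C) R is euclidean (any two R-successors of the same world are R-related), so the schema is valid here.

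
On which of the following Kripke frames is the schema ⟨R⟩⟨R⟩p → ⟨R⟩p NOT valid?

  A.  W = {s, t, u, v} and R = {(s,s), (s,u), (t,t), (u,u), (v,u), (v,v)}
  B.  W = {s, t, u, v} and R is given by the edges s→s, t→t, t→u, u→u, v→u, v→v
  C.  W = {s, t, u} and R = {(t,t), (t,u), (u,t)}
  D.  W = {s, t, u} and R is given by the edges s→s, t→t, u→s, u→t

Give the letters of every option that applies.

The schema ⟨R⟩⟨R⟩p → ⟨R⟩p is the dual of axiom 4; it is valid on a frame iff R is transitive.
(A) R is transitive (R is closed under composition), so the schema is valid here.
(B) R is transitive (R is closed under composition), so the schema is valid here.
(C) R is not transitive (u R t and t R u but not u R u), so the schema fails here.
(D) R is transitive (R is closed under composition), so the schema is valid here.

C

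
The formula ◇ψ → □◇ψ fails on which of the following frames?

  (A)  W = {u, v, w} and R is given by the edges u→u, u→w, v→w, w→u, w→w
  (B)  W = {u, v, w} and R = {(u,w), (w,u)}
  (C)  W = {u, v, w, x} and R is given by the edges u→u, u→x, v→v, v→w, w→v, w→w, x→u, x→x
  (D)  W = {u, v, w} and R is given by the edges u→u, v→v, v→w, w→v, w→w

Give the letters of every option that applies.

B

The schema ◇ψ → □◇ψ is axiom 5; it is valid on a frame iff R is euclidean.
(A) R is euclidean (any two R-successors of the same world are R-related), so the schema is valid here.
(B) R is not euclidean (u R w and u R w but not w R w), so the schema fails here.
(C) R is euclidean (any two R-successors of the same world are R-related), so the schema is valid here.
(D) R is euclidean (any two R-successors of the same world are R-related), so the schema is valid here.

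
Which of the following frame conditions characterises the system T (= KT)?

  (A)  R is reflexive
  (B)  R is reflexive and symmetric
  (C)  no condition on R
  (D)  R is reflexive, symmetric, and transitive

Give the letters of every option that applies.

A

(A) T (= KT) is sound and complete for exactly this class.
(B) this class determines B (= KTB), not T (= KT).
(C) this class determines K, not T (= KT).
(D) this class determines S5, not T (= KT).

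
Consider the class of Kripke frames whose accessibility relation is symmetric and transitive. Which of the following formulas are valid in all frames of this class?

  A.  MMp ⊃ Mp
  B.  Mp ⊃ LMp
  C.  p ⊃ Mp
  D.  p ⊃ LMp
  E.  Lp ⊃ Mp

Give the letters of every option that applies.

A symmetric transitive relation is euclidean (uRv and uRw give vRu by symmetry, then vRw by transitivity).
(A) MMp ⊃ Mp (the dual of axiom 4) characterises the transitive frames. Every such R is transitive — valid.
(B) Mp ⊃ LMp (axiom 5) characterises the euclidean frames. Every such R is euclidean — valid.
(C) p ⊃ Mp is the dual of axiom T, which corresponds to reflexivity. Such an R need not be reflexive — not valid.
(D) p ⊃ LMp is axiom B; it is valid on a frame exactly when R is symmetric. Every such R is symmetric, so valid.
(E) axiom D: valid iff R is serial. Such an R need not be serial — not valid.

A, B, D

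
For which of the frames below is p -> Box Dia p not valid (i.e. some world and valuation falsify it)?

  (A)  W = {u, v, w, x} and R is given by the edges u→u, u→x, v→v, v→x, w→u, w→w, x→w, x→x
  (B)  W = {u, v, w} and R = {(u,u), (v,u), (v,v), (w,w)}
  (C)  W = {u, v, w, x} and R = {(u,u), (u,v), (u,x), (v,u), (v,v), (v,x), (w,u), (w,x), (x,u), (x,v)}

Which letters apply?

A, B, C

The schema p -> Box Dia p is axiom B; it is valid on a frame iff R is symmetric.
(A) R is not symmetric (u R x but not x R u), so the schema fails here.
(B) R is not symmetric (v R u but not u R v), so the schema fails here.
(C) R is not symmetric (w R u but not u R w), so the schema fails here.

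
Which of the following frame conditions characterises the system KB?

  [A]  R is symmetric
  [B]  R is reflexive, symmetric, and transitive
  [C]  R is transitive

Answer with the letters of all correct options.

A

(A) KB is sound and complete for exactly this class.
(B) this class determines S5, not KB.
(C) this class determines K4, not KB.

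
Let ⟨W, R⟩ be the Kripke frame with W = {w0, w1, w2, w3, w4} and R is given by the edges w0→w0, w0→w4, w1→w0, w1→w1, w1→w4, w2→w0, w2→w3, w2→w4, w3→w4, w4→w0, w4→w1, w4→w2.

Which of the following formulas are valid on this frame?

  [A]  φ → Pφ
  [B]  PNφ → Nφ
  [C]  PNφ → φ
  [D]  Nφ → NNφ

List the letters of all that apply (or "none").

none

R is not reflexive: not w2 R w2.
R is not symmetric: w1 R w0 but not w0 R w1.
R is not transitive: w0 R w4 and w4 R w1 but not w0 R w1.
R is not euclidean: w1 R w0 and w1 R w1 but not w0 R w1.
(A) φ → Pφ is the dual of axiom T; it is valid on a frame exactly when R is reflexive. R is not reflexive, so not valid.
(B) PNφ → Nφ is the dual of axiom 5, which corresponds to the euclidean property. R is not euclidean — not valid.
(C) PNφ → φ is the dual of axiom B; it is valid on a frame exactly when R is symmetric. R is not symmetric, so not valid.
(D) Nφ → NNφ (axiom 4) characterises the transitive frames. R is not transitive — not valid.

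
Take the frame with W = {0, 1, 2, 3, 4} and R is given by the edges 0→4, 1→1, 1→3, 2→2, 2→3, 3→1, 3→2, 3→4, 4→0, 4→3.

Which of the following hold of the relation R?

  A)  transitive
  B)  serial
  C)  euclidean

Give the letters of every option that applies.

(A) not transitive: 0 R 4 and 4 R 0 but not 0 R 0.
(B) serial: every world has an R-successor.
(C) not euclidean: 3 R 1 and 3 R 2 but not 1 R 2.

B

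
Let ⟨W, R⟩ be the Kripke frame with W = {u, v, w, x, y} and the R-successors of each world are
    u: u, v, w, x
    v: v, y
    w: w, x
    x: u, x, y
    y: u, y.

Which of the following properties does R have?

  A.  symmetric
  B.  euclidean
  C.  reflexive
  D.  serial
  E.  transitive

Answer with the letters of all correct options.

(A) not symmetric: u R v but not v R u.
(B) not euclidean: u R v and u R u but not v R u.
(C) reflexive: each world relates to itself.
(D) serial: every world has an R-successor.
(E) not transitive: u R v and v R y but not u R y.

C, D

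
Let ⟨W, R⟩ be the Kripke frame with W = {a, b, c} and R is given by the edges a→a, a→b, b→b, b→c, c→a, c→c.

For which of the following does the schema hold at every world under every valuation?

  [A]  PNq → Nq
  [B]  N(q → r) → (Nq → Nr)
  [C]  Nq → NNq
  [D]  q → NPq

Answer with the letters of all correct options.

B

R is not symmetric: a R b but not b R a.
R is not transitive: a R b and b R c but not a R c.
R is not euclidean: a R b and a R a but not b R a.
(A) the dual of axiom 5: valid iff R is euclidean. R is not euclidean — not valid.
(B) this is just K, valid on every normal frame.
(C) Nq → NNq is axiom 4; it is valid on a frame exactly when R is transitive. R is not transitive, so not valid.
(D) q → NPq is axiom B, which corresponds to symmetry. R is not symmetric — not valid.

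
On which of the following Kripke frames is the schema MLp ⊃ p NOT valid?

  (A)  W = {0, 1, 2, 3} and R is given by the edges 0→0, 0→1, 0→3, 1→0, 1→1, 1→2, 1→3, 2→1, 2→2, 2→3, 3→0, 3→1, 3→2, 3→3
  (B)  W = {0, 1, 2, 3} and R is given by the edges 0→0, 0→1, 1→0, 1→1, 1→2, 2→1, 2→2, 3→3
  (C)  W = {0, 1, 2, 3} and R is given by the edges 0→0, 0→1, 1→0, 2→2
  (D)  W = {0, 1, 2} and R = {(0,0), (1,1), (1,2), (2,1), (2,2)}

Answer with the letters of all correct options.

The schema MLp ⊃ p is the dual of axiom B; it is valid on a frame iff R is symmetric.
(A) R is symmetric (every R-edge is matched by its reverse), so the schema is valid here.
(B) R is symmetric (every R-edge is matched by its reverse), so the schema is valid here.
(C) R is symmetric (every R-edge is matched by its reverse), so the schema is valid here.
(D) R is symmetric (every R-edge is matched by its reverse), so the schema is valid here.

none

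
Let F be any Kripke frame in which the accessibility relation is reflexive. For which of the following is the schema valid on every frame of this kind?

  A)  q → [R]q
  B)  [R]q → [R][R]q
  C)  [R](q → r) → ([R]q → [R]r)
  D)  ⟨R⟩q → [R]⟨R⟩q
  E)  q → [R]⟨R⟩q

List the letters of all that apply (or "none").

A reflexive relation is serial.
(A) q → [R]q is equivalent to ◇p→p; it holds exactly when R ⊆ identity. Such an R need not be a subset of the identity — not valid.
(B) [R]q → [R][R]q is axiom 4, which corresponds to transitivity. Such an R need not be transitive — not valid.
(C) [R](q → r) → ([R]q → [R]r) is axiom K, valid on every Kripke frame — valid.
(D) axiom 5: valid iff R is euclidean. Such an R need not be euclidean — not valid.
(E) q → [R]⟨R⟩q is axiom B; it is valid on a frame exactly when R is symmetric. Such an R need not be symmetric, so not valid.

C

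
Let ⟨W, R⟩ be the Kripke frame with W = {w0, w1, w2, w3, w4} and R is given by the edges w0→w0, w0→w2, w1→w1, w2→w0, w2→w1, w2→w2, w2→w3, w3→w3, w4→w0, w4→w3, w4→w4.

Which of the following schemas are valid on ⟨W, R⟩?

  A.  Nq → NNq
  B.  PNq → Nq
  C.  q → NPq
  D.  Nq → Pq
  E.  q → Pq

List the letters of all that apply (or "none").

R is reflexive: each world relates to itself.
R is not symmetric: w2 R w1 but not w1 R w2.
R is not transitive: w0 R w2 and w2 R w1 but not w0 R w1.
R is not euclidean: w2 R w0 and w2 R w1 but not w0 R w1.
R is serial: every world has an R-successor.
(A) Nq → NNq (axiom 4) characterises the transitive frames. R is not transitive — not valid.
(B) PNq → Nq is the dual of axiom 5; it is valid on a frame exactly when R is euclidean. R is not euclidean, so not valid.
(C) q → NPq is axiom B; it is valid on a frame exactly when R is symmetric. R is not symmetric, so not valid.
(D) Nq → Pq is axiom D; it is valid on a frame exactly when R is serial. R is serial, so valid.
(E) the dual of axiom T: valid iff R is reflexive. R is reflexive — valid.

D, E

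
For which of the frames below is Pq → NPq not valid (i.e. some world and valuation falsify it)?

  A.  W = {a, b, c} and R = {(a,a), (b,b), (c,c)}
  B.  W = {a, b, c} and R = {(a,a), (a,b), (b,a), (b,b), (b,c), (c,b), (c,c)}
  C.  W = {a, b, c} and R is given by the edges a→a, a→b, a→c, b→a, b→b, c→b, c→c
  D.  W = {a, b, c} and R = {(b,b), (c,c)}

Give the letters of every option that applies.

B, C

The schema Pq → NPq is axiom 5; it is valid on a frame iff R is euclidean.
(A) R is euclidean (any two R-successors of the same world are R-related), so the schema is valid here.
(B) R is not euclidean (b R a and b R c but not a R c), so the schema fails here.
(C) R is not euclidean (a R b and a R c but not b R c), so the schema fails here.
(D) R is euclidean (any two R-successors of the same world are R-related), so the schema is valid here.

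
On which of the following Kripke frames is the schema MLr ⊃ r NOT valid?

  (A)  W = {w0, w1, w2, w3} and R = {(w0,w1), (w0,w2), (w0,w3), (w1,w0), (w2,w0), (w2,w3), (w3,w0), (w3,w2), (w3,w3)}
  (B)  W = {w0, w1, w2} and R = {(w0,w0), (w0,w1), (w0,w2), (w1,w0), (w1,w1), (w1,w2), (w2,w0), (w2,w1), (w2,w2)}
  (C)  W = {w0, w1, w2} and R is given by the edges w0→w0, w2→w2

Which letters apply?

none

The schema MLr ⊃ r is the dual of axiom B; it is valid on a frame iff R is symmetric.
(A) R is symmetric (every R-edge is matched by its reverse), so the schema is valid here.
(B) R is symmetric (every R-edge is matched by its reverse), so the schema is valid here.
(C) R is symmetric (every R-edge is matched by its reverse), so the schema is valid here.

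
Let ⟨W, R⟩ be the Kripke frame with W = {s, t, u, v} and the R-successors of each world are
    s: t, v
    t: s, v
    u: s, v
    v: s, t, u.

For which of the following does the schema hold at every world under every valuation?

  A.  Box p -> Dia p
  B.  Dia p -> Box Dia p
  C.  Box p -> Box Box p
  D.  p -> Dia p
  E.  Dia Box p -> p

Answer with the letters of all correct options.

R is not reflexive: not s R s.
R is not symmetric: u R s but not s R u.
R is not transitive: s R t and t R s but not s R s.
R is not euclidean: v R s and v R u but not s R u.
R is serial: every world has an R-successor.
(A) Box p -> Dia p is axiom D; it is valid on a frame exactly when R is serial. R is serial, so valid.
(B) Dia p -> Box Dia p is axiom 5, which corresponds to the euclidean property. R is not euclidean — not valid.
(C) Box p -> Box Box p (axiom 4) characterises the transitive frames. R is not transitive — not valid.
(D) p -> Dia p is the dual of axiom T, which corresponds to reflexivity. R is not reflexive — not valid.
(E) Dia Box p -> p (the dual of axiom B) characterises the symmetric frames. R is not symmetric — not valid.

A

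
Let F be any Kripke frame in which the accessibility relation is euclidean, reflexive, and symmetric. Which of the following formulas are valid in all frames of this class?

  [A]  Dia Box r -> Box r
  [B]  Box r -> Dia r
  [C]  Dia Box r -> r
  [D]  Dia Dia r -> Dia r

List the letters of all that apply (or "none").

A relation that is euclidean, reflexive, and symmetric is also serial and transitive.
(A) Dia Box r -> Box r (the dual of axiom 5) characterises the euclidean frames. Every such R is euclidean — valid.
(B) axiom D: valid iff R is serial. Every such R is serial — valid.
(C) Dia Box r -> r is the dual of axiom B, which corresponds to symmetry. Every such R is symmetric — valid.
(D) the dual of axiom 4: valid iff R is transitive. Every such R is transitive — valid.

A, B, C, D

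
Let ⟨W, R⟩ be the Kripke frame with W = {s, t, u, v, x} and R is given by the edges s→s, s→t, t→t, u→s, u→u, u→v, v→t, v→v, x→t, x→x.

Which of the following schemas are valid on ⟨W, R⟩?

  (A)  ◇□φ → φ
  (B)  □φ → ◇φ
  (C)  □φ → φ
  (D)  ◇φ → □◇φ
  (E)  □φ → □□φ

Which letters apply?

R is reflexive: each world relates to itself.
R is not symmetric: s R t but not t R s.
R is not transitive: u R s and s R t but not u R t.
R is not euclidean: s R t and s R s but not t R s.
R is serial: every world has an R-successor.
(A) ◇□φ → φ (the dual of axiom B) characterises the symmetric frames. R is not symmetric — not valid.
(B) □φ → ◇φ (axiom D) characterises the serial frames. R is serial — valid.
(C) axiom T: valid iff R is reflexive. R is reflexive — valid.
(D) axiom 5: valid iff R is euclidean. R is not euclidean — not valid.
(E) □φ → □□φ is axiom 4, which corresponds to transitivity. R is not transitive — not valid.

B, C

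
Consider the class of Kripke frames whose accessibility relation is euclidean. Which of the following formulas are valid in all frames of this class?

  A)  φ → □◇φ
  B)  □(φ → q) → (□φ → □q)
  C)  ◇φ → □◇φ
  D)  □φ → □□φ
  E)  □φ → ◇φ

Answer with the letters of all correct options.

(A) φ → □◇φ (axiom B) characterises the symmetric frames. Such an R need not be symmetric — not valid.
(B) □(φ → q) → (□φ → □q) is axiom K, valid on every Kripke frame — valid.
(C) ◇φ → □◇φ is axiom 5; it is valid on a frame exactly when R is euclidean. Every such R is euclidean, so valid.
(D) axiom 4: valid iff R is transitive. Such an R need not be transitive — not valid.
(E) □φ → ◇φ (axiom D) characterises the serial frames. Such an R need not be serial — not valid.

B, C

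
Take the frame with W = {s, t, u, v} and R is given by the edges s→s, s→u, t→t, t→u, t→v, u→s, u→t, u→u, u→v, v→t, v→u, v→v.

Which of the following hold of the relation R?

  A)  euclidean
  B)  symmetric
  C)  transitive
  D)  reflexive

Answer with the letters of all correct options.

(A) not euclidean: u R s and u R t but not s R t.
(B) symmetric: every R-edge is matched by its reverse.
(C) not transitive: s R u and u R t but not s R t.
(D) reflexive: each world relates to itself.

B, D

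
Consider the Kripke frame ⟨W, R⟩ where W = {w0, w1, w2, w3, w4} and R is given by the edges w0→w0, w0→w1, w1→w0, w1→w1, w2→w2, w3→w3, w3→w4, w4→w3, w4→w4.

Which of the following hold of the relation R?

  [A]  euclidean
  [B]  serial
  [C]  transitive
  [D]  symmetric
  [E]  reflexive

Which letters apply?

(A) euclidean: any two R-successors of the same world are R-related.
(B) serial: every world has an R-successor.
(C) transitive: R is closed under composition.
(D) symmetric: every R-edge is matched by its reverse.
(E) reflexive: each world relates to itself.

A, B, C, D, E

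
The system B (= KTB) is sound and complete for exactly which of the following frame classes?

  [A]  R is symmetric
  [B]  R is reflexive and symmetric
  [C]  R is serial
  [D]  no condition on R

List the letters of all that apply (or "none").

B

(A) this class determines KB, not B (= KTB).
(B) B (= KTB) is sound and complete for exactly this class.
(C) this class determines D, not B (= KTB).
(D) this class determines K, not B (= KTB).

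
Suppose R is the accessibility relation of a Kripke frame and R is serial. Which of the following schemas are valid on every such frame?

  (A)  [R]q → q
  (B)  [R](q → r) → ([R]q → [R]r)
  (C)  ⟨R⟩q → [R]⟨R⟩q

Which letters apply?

B

(A) [R]q → q is axiom T, which corresponds to reflexivity. Such an R need not be reflexive — not valid.
(B) [R](q → r) → ([R]q → [R]r) is the K axiom; it holds on all frames — valid.
(C) ⟨R⟩q → [R]⟨R⟩q is axiom 5; it is valid on a frame exactly when R is euclidean. Such an R need not be euclidean, so not valid.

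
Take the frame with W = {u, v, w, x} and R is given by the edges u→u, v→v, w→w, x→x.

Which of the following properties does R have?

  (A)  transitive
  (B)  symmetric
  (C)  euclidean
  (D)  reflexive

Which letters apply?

A, B, C, D

(A) transitive: R is closed under composition.
(B) symmetric: every R-edge is matched by its reverse.
(C) euclidean: any two R-successors of the same world are R-related.
(D) reflexive: each world relates to itself.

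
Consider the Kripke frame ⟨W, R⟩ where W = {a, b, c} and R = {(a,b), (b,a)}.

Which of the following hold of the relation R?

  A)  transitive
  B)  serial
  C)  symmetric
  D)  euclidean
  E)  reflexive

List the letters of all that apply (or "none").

C

(A) not transitive: a R b and b R a but not a R a.
(B) not serial: c has no R-successor.
(C) symmetric: every R-edge is matched by its reverse.
(D) not euclidean: a R b and a R b but not b R b.
(E) not reflexive: not a R a.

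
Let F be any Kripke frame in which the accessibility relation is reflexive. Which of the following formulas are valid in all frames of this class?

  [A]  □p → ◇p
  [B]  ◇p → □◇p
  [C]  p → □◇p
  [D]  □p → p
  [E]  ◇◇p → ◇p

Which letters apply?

A reflexive relation is serial.
(A) axiom D: valid iff R is serial. Every such R is serial — valid.
(B) axiom 5: valid iff R is euclidean. Such an R need not be euclidean — not valid.
(C) p → □◇p is axiom B; it is valid on a frame exactly when R is symmetric. Such an R need not be symmetric, so not valid.
(D) axiom T: valid iff R is reflexive. Every such R is reflexive — valid.
(E) ◇◇p → ◇p (the dual of axiom 4) characterises the transitive frames. Such an R need not be transitive — not valid.

A, D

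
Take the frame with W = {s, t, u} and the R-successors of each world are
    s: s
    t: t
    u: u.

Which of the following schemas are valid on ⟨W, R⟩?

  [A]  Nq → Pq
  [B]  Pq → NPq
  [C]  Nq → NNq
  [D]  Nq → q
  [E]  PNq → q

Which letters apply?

R is reflexive: each world relates to itself.
R is symmetric: every R-edge is matched by its reverse.
R is transitive: R is closed under composition.
R is euclidean: any two R-successors of the same world are R-related.
R is serial: every world has an R-successor.
(A) Nq → Pq is axiom D; it is valid on a frame exactly when R is serial. R is serial, so valid.
(B) Pq → NPq (axiom 5) characterises the euclidean frames. R is euclidean — valid.
(C) Nq → NNq (axiom 4) characterises the transitive frames. R is transitive — valid.
(D) Nq → q (axiom T) characterises the reflexive frames. R is reflexive — valid.
(E) PNq → q is the dual of axiom B, which corresponds to symmetry. R is symmetric — valid.

A, B, C, D, E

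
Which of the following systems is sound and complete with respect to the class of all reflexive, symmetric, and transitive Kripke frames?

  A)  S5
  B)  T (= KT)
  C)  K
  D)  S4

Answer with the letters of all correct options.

A

(A) S5 is determined by exactly this class.
(B) T (= KT) is determined by the class of reflexive frames.
(C) K is determined by the class of arbitrary frames.
(D) S4 is determined by the class of reflexive and transitive frames.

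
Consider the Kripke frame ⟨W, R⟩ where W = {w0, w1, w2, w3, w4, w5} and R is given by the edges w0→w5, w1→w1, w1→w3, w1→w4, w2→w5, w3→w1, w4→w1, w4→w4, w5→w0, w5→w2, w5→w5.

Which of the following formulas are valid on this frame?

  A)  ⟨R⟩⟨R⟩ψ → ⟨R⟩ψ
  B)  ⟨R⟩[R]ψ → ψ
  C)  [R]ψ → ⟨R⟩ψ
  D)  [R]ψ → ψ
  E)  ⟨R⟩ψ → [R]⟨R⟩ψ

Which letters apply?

B, C

R is not reflexive: not w0 R w0.
R is symmetric: every R-edge is matched by its reverse.
R is not transitive: w0 R w5 and w5 R w0 but not w0 R w0.
R is not euclidean: w1 R w3 and w1 R w4 but not w3 R w4.
R is serial: every world has an R-successor.
(A) ⟨R⟩⟨R⟩ψ → ⟨R⟩ψ is the dual of axiom 4, which corresponds to transitivity. R is not transitive — not valid.
(B) the dual of axiom B: valid iff R is symmetric. R is symmetric — valid.
(C) [R]ψ → ⟨R⟩ψ (axiom D) characterises the serial frames. R is serial — valid.
(D) [R]ψ → ψ (axiom T) characterises the reflexive frames. R is not reflexive — not valid.
(E) ⟨R⟩ψ → [R]⟨R⟩ψ (axiom 5) characterises the euclidean frames. R is not euclidean — not valid.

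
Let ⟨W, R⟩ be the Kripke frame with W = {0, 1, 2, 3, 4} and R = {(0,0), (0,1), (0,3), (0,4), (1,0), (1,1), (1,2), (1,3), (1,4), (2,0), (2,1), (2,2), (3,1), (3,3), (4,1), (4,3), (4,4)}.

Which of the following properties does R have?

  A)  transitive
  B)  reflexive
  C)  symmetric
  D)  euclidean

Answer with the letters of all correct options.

(A) not transitive: 0 R 1 and 1 R 2 but not 0 R 2.
(B) reflexive: each world relates to itself.
(C) not symmetric: 0 R 3 but not 3 R 0.
(D) not euclidean: 0 R 3 and 0 R 0 but not 3 R 0.

B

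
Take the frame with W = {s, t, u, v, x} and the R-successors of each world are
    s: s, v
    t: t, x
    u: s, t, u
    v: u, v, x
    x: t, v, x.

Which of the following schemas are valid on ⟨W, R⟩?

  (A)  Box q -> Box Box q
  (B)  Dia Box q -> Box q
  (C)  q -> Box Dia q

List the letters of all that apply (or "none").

none

R is not symmetric: s R v but not v R s.
R is not transitive: s R v and v R u but not s R u.
R is not euclidean: s R v and s R s but not v R s.
(A) Box q -> Box Box q (axiom 4) characterises the transitive frames. R is not transitive — not valid.
(B) Dia Box q -> Box q (the dual of axiom 5) characterises the euclidean frames. R is not euclidean — not valid.
(C) q -> Box Dia q (axiom B) characterises the symmetric frames. R is not symmetric — not valid.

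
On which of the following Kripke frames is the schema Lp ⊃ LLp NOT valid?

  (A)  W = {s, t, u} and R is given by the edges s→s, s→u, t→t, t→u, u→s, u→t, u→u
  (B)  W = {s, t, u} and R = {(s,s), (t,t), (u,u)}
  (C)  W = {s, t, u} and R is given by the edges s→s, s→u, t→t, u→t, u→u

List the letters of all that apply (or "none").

The schema Lp ⊃ LLp is axiom 4; it is valid on a frame iff R is transitive.
(A) R is not transitive (s R u and u R t but not s R t), so the schema fails here.
(B) R is transitive (R is closed under composition), so the schema is valid here.
(C) R is not transitive (s R u and u R t but not s R t), so the schema fails here.

A, C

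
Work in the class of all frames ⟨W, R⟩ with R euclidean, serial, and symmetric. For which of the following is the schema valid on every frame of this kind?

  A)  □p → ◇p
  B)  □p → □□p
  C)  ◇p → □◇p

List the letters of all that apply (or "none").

A, B, C

Serial, symmetric and euclidean together give transitive (from symmetry + euclidean) and then reflexive; the relation is an equivalence.
(A) axiom D: valid iff R is serial. Every such R is serial — valid.
(B) □p → □□p (axiom 4) characterises the transitive frames. Every such R is transitive — valid.
(C) ◇p → □◇p is axiom 5; it is valid on a frame exactly when R is euclidean. Every such R is euclidean, so valid.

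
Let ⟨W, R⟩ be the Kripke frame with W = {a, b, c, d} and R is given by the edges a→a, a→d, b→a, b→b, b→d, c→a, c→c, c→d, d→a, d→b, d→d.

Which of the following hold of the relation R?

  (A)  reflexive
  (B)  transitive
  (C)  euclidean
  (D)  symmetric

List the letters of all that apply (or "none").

A

(A) reflexive: each world relates to itself.
(B) not transitive: a R d and d R b but not a R b.
(C) not euclidean: b R a and b R b but not a R b.
(D) not symmetric: b R a but not a R b.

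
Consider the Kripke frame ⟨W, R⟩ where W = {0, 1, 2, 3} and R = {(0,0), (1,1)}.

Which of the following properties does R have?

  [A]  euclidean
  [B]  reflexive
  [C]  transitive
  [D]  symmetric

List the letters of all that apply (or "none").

(A) euclidean: any two R-successors of the same world are R-related.
(B) not reflexive: not 2 R 2.
(C) transitive: R is closed under composition.
(D) symmetric: every R-edge is matched by its reverse.

A, C, D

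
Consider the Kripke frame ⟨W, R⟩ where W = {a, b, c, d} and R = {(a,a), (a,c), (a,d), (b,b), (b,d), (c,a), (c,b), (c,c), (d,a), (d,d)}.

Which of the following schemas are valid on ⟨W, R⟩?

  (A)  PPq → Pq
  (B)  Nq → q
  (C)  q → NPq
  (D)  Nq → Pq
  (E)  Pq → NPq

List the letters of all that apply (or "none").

B, D

R is reflexive: each world relates to itself.
R is not symmetric: b R d but not d R b.
R is not transitive: a R c and c R b but not a R b.
R is not euclidean: a R c and a R d but not c R d.
R is serial: every world has an R-successor.
(A) PPq → Pq is the dual of axiom 4, which corresponds to transitivity. R is not transitive — not valid.
(B) Nq → q is axiom T; it is valid on a frame exactly when R is reflexive. R is reflexive, so valid.
(C) q → NPq (axiom B) characterises the symmetric frames. R is not symmetric — not valid.
(D) Nq → Pq is axiom D; it is valid on a frame exactly when R is serial. R is serial, so valid.
(E) Pq → NPq is axiom 5; it is valid on a frame exactly when R is euclidean. R is not euclidean, so not valid.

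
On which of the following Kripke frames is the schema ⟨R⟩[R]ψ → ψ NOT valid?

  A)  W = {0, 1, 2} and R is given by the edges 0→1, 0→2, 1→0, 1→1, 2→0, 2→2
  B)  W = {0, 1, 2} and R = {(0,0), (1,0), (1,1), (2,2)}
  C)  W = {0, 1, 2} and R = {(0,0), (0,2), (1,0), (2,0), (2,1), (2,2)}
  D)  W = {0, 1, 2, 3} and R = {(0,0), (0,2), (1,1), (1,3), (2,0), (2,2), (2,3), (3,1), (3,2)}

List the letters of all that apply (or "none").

The schema ⟨R⟩[R]ψ → ψ is the dual of axiom B; it is valid on a frame iff R is symmetric.
(A) R is symmetric (every R-edge is matched by its reverse), so the schema is valid here.
(B) R is not symmetric (1 R 0 but not 0 R 1), so the schema fails here.
(C) R is not symmetric (1 R 0 but not 0 R 1), so the schema fails here.
(D) R is symmetric (every R-edge is matched by its reverse), so the schema is valid here.

B, C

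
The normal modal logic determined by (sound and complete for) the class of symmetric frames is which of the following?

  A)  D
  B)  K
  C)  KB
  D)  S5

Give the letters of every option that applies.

C

(A) D is determined by the class of serial frames.
(B) K is determined by the class of arbitrary frames.
(C) KB is determined by exactly this class.
(D) S5 is determined by the class of reflexive, symmetric, and transitive frames.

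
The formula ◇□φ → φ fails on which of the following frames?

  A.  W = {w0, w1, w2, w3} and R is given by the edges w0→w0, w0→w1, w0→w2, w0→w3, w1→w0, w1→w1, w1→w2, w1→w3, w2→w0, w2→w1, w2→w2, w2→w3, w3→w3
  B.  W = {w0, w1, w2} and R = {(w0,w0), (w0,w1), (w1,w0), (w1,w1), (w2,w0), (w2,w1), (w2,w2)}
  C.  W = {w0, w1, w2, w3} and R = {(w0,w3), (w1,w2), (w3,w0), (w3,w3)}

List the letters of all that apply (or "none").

The schema ◇□φ → φ is the dual of axiom B; it is valid on a frame iff R is symmetric.
(A) R is not symmetric (w0 R w3 but not w3 R w0), so the schema fails here.
(B) R is not symmetric (w2 R w0 but not w0 R w2), so the schema fails here.
(C) R is not symmetric (w1 R w2 but not w2 R w1), so the schema fails here.

A, B, C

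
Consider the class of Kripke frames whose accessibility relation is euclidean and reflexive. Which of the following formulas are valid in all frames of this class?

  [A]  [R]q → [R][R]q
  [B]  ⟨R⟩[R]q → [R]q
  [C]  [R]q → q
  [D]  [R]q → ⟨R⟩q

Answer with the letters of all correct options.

A reflexive euclidean relation is also symmetric (from wRw and wRv the euclidean condition gives vRw) and hence transitive; it is an equivalence relation.
(A) axiom 4: valid iff R is transitive. Every such R is transitive — valid.
(B) the dual of axiom 5: valid iff R is euclidean. Every such R is euclidean — valid.
(C) [R]q → q (axiom T) characterises the reflexive frames. Every such R is reflexive — valid.
(D) axiom D: valid iff R is serial. Every such R is serial — valid.

A, B, C, D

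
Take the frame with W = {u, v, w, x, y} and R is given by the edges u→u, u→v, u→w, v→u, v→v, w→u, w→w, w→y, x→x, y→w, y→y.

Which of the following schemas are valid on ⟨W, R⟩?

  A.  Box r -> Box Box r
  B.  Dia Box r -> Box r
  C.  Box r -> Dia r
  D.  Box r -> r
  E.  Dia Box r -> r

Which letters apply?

R is reflexive: each world relates to itself.
R is symmetric: every R-edge is matched by its reverse.
R is not transitive: u R w and w R y but not u R y.
R is not euclidean: u R v and u R w but not v R w.
R is serial: every world has an R-successor.
(A) Box r -> Box Box r is axiom 4; it is valid on a frame exactly when R is transitive. R is not transitive, so not valid.
(B) Dia Box r -> Box r (the dual of axiom 5) characterises the euclidean frames. R is not euclidean — not valid.
(C) Box r -> Dia r (axiom D) characterises the serial frames. R is serial — valid.
(D) Box r -> r is axiom T, which corresponds to reflexivity. R is reflexive — valid.
(E) Dia Box r -> r is the dual of axiom B; it is valid on a frame exactly when R is symmetric. R is symmetric, so valid.

C, D, E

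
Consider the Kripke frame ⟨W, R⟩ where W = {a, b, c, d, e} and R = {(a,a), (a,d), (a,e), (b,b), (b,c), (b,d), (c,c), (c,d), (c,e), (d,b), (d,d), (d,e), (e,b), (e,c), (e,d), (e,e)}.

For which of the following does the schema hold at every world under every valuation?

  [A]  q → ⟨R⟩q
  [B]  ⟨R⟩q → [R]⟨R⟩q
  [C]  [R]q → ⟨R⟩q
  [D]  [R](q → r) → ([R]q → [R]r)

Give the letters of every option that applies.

R is reflexive: each world relates to itself.
R is not euclidean: a R d and a R a but not d R a.
R is serial: every world has an R-successor.
(A) q → ⟨R⟩q is the dual of axiom T, which corresponds to reflexivity. R is reflexive — valid.
(B) axiom 5: valid iff R is euclidean. R is not euclidean — not valid.
(C) [R]q → ⟨R⟩q (axiom D) characterises the serial frames. R is serial — valid.
(D) [R](q → r) → ([R]q → [R]r) is the K axiom; it holds on all frames — valid.

A, C, D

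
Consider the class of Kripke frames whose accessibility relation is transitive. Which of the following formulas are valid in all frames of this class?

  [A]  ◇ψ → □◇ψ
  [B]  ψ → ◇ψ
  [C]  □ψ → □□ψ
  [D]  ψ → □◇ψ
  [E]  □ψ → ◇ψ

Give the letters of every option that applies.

C

(A) axiom 5: valid iff R is euclidean. Such an R need not be euclidean — not valid.
(B) ψ → ◇ψ is the dual of axiom T, which corresponds to reflexivity. Such an R need not be reflexive — not valid.
(C) axiom 4: valid iff R is transitive. Every such R is transitive — valid.
(D) ψ → □◇ψ is axiom B; it is valid on a frame exactly when R is symmetric. Such an R need not be symmetric, so not valid.
(E) axiom D: valid iff R is serial. Such an R need not be serial — not valid.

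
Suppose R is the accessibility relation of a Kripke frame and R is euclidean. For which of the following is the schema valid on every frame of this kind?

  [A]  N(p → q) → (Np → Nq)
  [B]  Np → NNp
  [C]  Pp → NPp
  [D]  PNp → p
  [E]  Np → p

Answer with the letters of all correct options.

A, C

(A) N(p → q) → (Np → Nq) is the K axiom; it holds on all frames — valid.
(B) axiom 4: valid iff R is transitive. Such an R need not be transitive — not valid.
(C) Pp → NPp is axiom 5, which corresponds to the euclidean property. Every such R is euclidean — valid.
(D) PNp → p is the dual of axiom B; it is valid on a frame exactly when R is symmetric. Such an R need not be symmetric, so not valid.
(E) axiom T: valid iff R is reflexive. Such an R need not be reflexive — not valid.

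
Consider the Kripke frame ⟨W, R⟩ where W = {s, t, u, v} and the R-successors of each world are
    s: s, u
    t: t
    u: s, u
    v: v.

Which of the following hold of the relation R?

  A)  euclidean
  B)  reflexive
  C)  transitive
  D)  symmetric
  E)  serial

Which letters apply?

A, B, C, D, E

(A) euclidean: any two R-successors of the same world are R-related.
(B) reflexive: each world relates to itself.
(C) transitive: R is closed under composition.
(D) symmetric: every R-edge is matched by its reverse.
(E) serial: every world has an R-successor.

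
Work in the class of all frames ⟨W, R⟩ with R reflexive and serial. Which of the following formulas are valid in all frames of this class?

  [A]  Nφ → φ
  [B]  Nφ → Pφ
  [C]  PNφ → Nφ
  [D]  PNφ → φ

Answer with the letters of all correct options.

A, B

(A) Nφ → φ (axiom T) characterises the reflexive frames. Every such R is reflexive — valid.
(B) axiom D: valid iff R is serial. Every such R is serial — valid.
(C) PNφ → Nφ is the dual of axiom 5, which corresponds to the euclidean property. Such an R need not be euclidean — not valid.
(D) PNφ → φ is the dual of axiom B, which corresponds to symmetry. Such an R need not be symmetric — not valid.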